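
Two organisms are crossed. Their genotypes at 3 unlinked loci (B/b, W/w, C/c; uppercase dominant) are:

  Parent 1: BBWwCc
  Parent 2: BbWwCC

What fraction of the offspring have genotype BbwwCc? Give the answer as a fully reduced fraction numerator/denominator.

BBWwCc gametes: BWC×2, BWc×2, BwC×2, Bwc×2
BbWwCC gametes: BWC×2, BwC×2, bWC×2, bwC×2
BBWwCc×BbWwCC grid (8·8=64): BBWWCC=4 BBWWCc=4 BBWwCC=8 BBWwCc=8 BBwwCC=4 BBwwCc=4 BbWWCC=4 BbWWCc=4 BbWwCC=8 BbWwCc=8 BbwwCC=4 BbwwCc=4
BbwwCc hits 4/64; gcd=4; 4÷4/64÷4 = 1/16

P(BbwwCc) = 1/16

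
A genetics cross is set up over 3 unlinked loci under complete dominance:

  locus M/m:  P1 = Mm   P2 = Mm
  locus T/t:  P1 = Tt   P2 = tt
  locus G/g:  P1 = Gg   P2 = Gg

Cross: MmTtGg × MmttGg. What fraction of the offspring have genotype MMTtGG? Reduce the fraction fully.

MmTtGg gametes: MTG×1, MTg×1, MtG×1, Mtg×1, mTG×1, mTg×1, mtG×1, mtg×1
MmttGg gametes: MtG×2, Mtg×2, mtG×2, mtg×2
MmTtGg×MmttGg grid (8·8=64): MMTtGG=2 MMTtGg=4 MMTtgg=2 MMttGG=2 MMttGg=4 MMttgg=2 MmTtGG=4 MmTtGg=8 MmTtgg=4 MmttGG=4 MmttGg=8 Mmttgg=4 mmTtGG=2 mmTtGg=4 mmTtgg=2 mmttGG=2 mmttGg=4 mmttgg=2
MMTtGG hits 2/64; gcd=2; 2÷2/64÷2 = 1/32

P(MMTtGG) = 1/32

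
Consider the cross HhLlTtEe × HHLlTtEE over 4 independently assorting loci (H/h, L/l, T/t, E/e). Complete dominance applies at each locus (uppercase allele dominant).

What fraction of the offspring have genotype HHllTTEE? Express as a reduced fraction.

P(HHllTTEE) = 1/64

HhLlTtEe gametes: HLTE×1, HLTe×1, HLtE×1, HLte×1, HlTE×1, HlTe×1, HltE×1, Hlte×1, hLTE×1, hLTe×1, hLtE×1, hLte×1, hlTE×1, hlTe×1, hltE×1, hlte×1
HHLlTtEE gametes: HLTE×4, HLtE×4, HlTE×4, HltE×4
HhLlTtEe×HHLlTtEE grid (16·16=256): HHLLTTEE=4 HHLLTTEe=4 HHLLTtEE=8 HHLLTtEe=8 HHLLttEE=4 HHLLttEe=4 HHLlTTEE=8 HHLlTTEe=8 HHLlTtEE=16 HHLlTtEe=16 HHLlttEE=8 HHLlttEe=8 HHllTTEE=4 HHllTTEe=4 HHllTtEE=8 HHllTtEe=8 HHllttEE=4 HHllttEe=4 HhLLTTEE=4 HhLLTTEe=4 HhLLTtEE=8 HhLLTtEe=8 HhLLttEE=4 HhLLttEe=4 HhLlTTEE=8 HhLlTTEe=8 HhLlTtEE=16 HhLlTtEe=16 HhLlttEE=8 HhLlttEe=8 HhllTTEE=4 HhllTTEe=4 HhllTtEE=8 HhllTtEe=8 HhllttEE=4 HhllttEe=4
HHllTTEE hits 4/256; gcd=4; 4÷4/256÷4 = 1/64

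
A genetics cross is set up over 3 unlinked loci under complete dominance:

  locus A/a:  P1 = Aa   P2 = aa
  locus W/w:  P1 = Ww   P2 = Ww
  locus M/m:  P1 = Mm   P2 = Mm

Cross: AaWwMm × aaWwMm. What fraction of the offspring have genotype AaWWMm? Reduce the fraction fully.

P(AaWWMm) = 1/16

AaWwMm gametes: AWM×1, AWm×1, AwM×1, Awm×1, aWM×1, aWm×1, awM×1, awm×1
aaWwMm gametes: aWM×2, aWm×2, awM×2, awm×2
AaWwMm×aaWwMm grid (8·8=64): AaWWMM=2 AaWWMm=4 AaWWmm=2 AaWwMM=4 AaWwMm=8 AaWwmm=4 AawwMM=2 AawwMm=4 Aawwmm=2 aaWWMM=2 aaWWMm=4 aaWWmm=2 aaWwMM=4 aaWwMm=8 aaWwmm=4 aawwMM=2 aawwMm=4 aawwmm=2
AaWWMm hits 4/64; gcd=4; 4÷4/64÷4 = 1/16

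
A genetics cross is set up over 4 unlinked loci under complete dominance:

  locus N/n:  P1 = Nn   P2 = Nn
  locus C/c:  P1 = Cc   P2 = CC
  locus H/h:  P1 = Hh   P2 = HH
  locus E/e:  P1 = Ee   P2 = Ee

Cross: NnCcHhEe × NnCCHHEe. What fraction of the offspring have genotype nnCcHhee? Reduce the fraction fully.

NnCcHhEe gametes: NCHE×1, NCHe×1, NChE×1, NChe×1, NcHE×1, NcHe×1, NchE×1, Nche×1, nCHE×1, nCHe×1, nChE×1, nChe×1, ncHE×1, ncHe×1, nchE×1, nche×1
NnCCHHEe gametes: NCHE×4, NCHe×4, nCHE×4, nCHe×4
NnCcHhEe×NnCCHHEe grid (16·16=256): NNCCHHEE=4 NNCCHHEe=8 NNCCHHee=4 NNCCHhEE=4 NNCCHhEe=8 NNCCHhee=4 NNCcHHEE=4 NNCcHHEe=8 NNCcHHee=4 NNCcHhEE=4 NNCcHhEe=8 NNCcHhee=4 NnCCHHEE=8 NnCCHHEe=16 NnCCHHee=8 NnCCHhEE=8 NnCCHhEe=16 NnCCHhee=8 NnCcHHEE=8 NnCcHHEe=16 NnCcHHee=8 NnCcHhEE=8 NnCcHhEe=16 NnCcHhee=8 nnCCHHEE=4 nnCCHHEe=8 nnCCHHee=4 nnCCHhEE=4 nnCCHhEe=8 nnCCHhee=4 nnCcHHEE=4 nnCcHHEe=8 nnCcHHee=4 nnCcHhEE=4 nnCcHhEe=8 nnCcHhee=4
nnCcHhee hits 4/256; gcd=4; 4÷4/256÷4 = 1/64

P(nnCcHhee) = 1/64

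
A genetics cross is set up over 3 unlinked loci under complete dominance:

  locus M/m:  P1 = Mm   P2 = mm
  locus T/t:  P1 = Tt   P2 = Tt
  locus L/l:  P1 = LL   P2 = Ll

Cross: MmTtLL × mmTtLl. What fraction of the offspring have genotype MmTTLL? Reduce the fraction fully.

P(MmTTLL) = 1/16

MmTtLL gametes: MTL×2, MtL×2, mTL×2, mtL×2
mmTtLl gametes: mTL×2, mTl×2, mtL×2, mtl×2
MmTtLL×mmTtLl grid (8·8=64): MmTTLL=4 MmTTLl=4 MmTtLL=8 MmTtLl=8 MmttLL=4 MmttLl=4 mmTTLL=4 mmTTLl=4 mmTtLL=8 mmTtLl=8 mmttLL=4 mmttLl=4
MmTTLL hits 4/64; gcd=4; 4÷4/64÷4 = 1/16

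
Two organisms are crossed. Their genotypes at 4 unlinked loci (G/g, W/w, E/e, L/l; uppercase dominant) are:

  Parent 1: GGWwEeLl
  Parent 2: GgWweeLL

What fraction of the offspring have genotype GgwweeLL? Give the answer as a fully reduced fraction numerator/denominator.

GGWwEeLl gametes: GWEL×2, GWEl×2, GWeL×2, GWel×2, GwEL×2, GwEl×2, GweL×2, Gwel×2
GgWweeLL gametes: GWeL×4, GweL×4, gWeL×4, gweL×4
GGWwEeLl×GgWweeLL grid (16·16=256): GGWWEeLL=8 GGWWEeLl=8 GGWWeeLL=8 GGWWeeLl=8 GGWwEeLL=16 GGWwEeLl=16 GGWweeLL=16 GGWweeLl=16 GGwwEeLL=8 GGwwEeLl=8 GGwweeLL=8 GGwweeLl=8 GgWWEeLL=8 GgWWEeLl=8 GgWWeeLL=8 GgWWeeLl=8 GgWwEeLL=16 GgWwEeLl=16 GgWweeLL=16 GgWweeLl=16 GgwwEeLL=8 GgwwEeLl=8 GgwweeLL=8 GgwweeLl=8
GgwweeLL hits 8/256; gcd=8; 8÷8/256÷8 = 1/32

P(GgwweeLL) = 1/32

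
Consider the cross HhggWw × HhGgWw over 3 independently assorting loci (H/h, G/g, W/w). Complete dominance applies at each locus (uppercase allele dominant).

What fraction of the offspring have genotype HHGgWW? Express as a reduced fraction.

HhggWw gametes: HgW×2, Hgw×2, hgW×2, hgw×2
HhGgWw gametes: HGW×1, HGw×1, HgW×1, Hgw×1, hGW×1, hGw×1, hgW×1, hgw×1
HhggWw×HhGgWw grid (8·8=64): HHGgWW=2 HHGgWw=4 HHGgww=2 HHggWW=2 HHggWw=4 HHggww=2 HhGgWW=4 HhGgWw=8 HhGgww=4 HhggWW=4 HhggWw=8 Hhggww=4 hhGgWW=2 hhGgWw=4 hhGgww=2 hhggWW=2 hhggWw=4 hhggww=2
HHGgWW hits 2/64; gcd=2; 2÷2/64÷2 = 1/32

P(HHGgWW) = 1/32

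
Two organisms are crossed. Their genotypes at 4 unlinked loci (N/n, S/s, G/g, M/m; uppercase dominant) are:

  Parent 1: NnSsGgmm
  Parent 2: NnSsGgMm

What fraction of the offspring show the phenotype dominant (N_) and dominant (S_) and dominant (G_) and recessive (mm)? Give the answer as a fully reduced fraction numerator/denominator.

NnSsGgmm gametes: NSGm×2, NSgm×2, NsGm×2, Nsgm×2, nSGm×2, nSgm×2, nsGm×2, nsgm×2
NnSsGgMm gametes: NSGM×1, NSGm×1, NSgM×1, NSgm×1, NsGM×1, NsGm×1, NsgM×1, Nsgm×1, nSGM×1, nSGm×1, nSgM×1, nSgm×1, nsGM×1, nsGm×1, nsgM×1, nsgm×1
NnSsGgmm×NnSsGgMm grid (16·16=256): NNSSGGMm=2 NNSSGGmm=2 NNSSGgMm=4 NNSSGgmm=4 NNSSggMm=2 NNSSggmm=2 NNSsGGMm=4 NNSsGGmm=4 NNSsGgMm=8 NNSsGgmm=8 NNSsggMm=4 NNSsggmm=4 NNssGGMm=2 NNssGGmm=2 NNssGgMm=4 NNssGgmm=4 NNssggMm=2 NNssggmm=2 NnSSGGMm=4 NnSSGGmm=4 NnSSGgMm=8 NnSSGgmm=8 NnSSggMm=4 NnSSggmm=4 NnSsGGMm=8 NnSsGGmm=8 NnSsGgMm=16 NnSsGgmm=16 NnSsggMm=8 NnSsggmm=8 NnssGGMm=4 NnssGGmm=4 NnssGgMm=8 NnssGgmm=8 NnssggMm=4 Nnssggmm=4 nnSSGGMm=2 nnSSGGmm=2 nnSSGgMm=4 nnSSGgmm=4 nnSSggMm=2 nnSSggmm=2 nnSsGGMm=4 nnSsGGmm=4 nnSsGgMm=8 nnSsGgmm=8 nnSsggMm=4 nnSsggmm=4 nnssGGMm=2 nnssGGmm=2 nnssGgMm=4 nnssGgmm=4 nnssggMm=2 nnssggmm=2
N_ S_ G_ mm hits 54/256; gcd=2; 54÷2/256÷2 = 27/128

P(N_ S_ G_ mm) = 27/128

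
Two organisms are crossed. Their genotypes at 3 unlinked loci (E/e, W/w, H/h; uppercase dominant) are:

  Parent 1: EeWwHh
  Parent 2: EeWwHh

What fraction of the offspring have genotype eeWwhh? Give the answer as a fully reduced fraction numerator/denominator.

EeWwHh gametes: EWH×1, EWh×1, EwH×1, Ewh×1, eWH×1, eWh×1, ewH×1, ewh×1
EeWwHh gametes: EWH×1, EWh×1, EwH×1, Ewh×1, eWH×1, eWh×1, ewH×1, ewh×1
EeWwHh×EeWwHh grid (8·8=64): EEWWHH=1 EEWWHh=2 EEWWhh=1 EEWwHH=2 EEWwHh=4 EEWwhh=2 EEwwHH=1 EEwwHh=2 EEwwhh=1 EeWWHH=2 EeWWHh=4 EeWWhh=2 EeWwHH=4 EeWwHh=8 EeWwhh=4 EewwHH=2 EewwHh=4 Eewwhh=2 eeWWHH=1 eeWWHh=2 eeWWhh=1 eeWwHH=2 eeWwHh=4 eeWwhh=2 eewwHH=1 eewwHh=2 eewwhh=1
eeWwhh hits 2/64; gcd=2; 2÷2/64÷2 = 1/32

P(eeWwhh) = 1/32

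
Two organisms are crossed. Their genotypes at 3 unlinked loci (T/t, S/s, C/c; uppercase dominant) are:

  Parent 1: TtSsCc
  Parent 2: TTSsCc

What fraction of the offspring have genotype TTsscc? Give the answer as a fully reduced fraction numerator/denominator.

TtSsCc gametes: TSC×1, TSc×1, TsC×1, Tsc×1, tSC×1, tSc×1, tsC×1, tsc×1
TTSsCc gametes: TSC×2, TSc×2, TsC×2, Tsc×2
TtSsCc×TTSsCc grid (8·8=64): TTSSCC=2 TTSSCc=4 TTSScc=2 TTSsCC=4 TTSsCc=8 TTSscc=4 TTssCC=2 TTssCc=4 TTsscc=2 TtSSCC=2 TtSSCc=4 TtSScc=2 TtSsCC=4 TtSsCc=8 TtSscc=4 TtssCC=2 TtssCc=4 Ttsscc=2
TTsscc hits 2/64; gcd=2; 2÷2/64÷2 = 1/32

P(TTsscc) = 1/32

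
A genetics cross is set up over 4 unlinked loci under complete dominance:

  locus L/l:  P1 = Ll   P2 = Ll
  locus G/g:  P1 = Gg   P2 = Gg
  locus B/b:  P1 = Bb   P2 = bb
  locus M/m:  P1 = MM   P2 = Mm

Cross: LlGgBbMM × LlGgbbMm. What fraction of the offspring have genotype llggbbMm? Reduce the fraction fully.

LlGgBbMM gametes: LGBM×2, LGbM×2, LgBM×2, LgbM×2, lGBM×2, lGbM×2, lgBM×2, lgbM×2
LlGgbbMm gametes: LGbM×2, LGbm×2, LgbM×2, Lgbm×2, lGbM×2, lGbm×2, lgbM×2, lgbm×2
LlGgBbMM×LlGgbbMm grid (16·16=256): LLGGBbMM=4 LLGGBbMm=4 LLGGbbMM=4 LLGGbbMm=4 LLGgBbMM=8 LLGgBbMm=8 LLGgbbMM=8 LLGgbbMm=8 LLggBbMM=4 LLggBbMm=4 LLggbbMM=4 LLggbbMm=4 LlGGBbMM=8 LlGGBbMm=8 LlGGbbMM=8 LlGGbbMm=8 LlGgBbMM=16 LlGgBbMm=16 LlGgbbMM=16 LlGgbbMm=16 LlggBbMM=8 LlggBbMm=8 LlggbbMM=8 LlggbbMm=8 llGGBbMM=4 llGGBbMm=4 llGGbbMM=4 llGGbbMm=4 llGgBbMM=8 llGgBbMm=8 llGgbbMM=8 llGgbbMm=8 llggBbMM=4 llggBbMm=4 llggbbMM=4 llggbbMm=4
llggbbMm hits 4/256; gcd=4; 4÷4/256÷4 = 1/64

P(llggbbMm) = 1/64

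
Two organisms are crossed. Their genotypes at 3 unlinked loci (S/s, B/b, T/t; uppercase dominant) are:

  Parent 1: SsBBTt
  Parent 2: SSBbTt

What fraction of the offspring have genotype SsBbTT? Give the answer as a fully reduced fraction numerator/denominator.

P(SsBbTT) = 1/16

SsBBTt gametes: SBT×2, SBt×2, sBT×2, sBt×2
SSBbTt gametes: SBT×2, SBt×2, SbT×2, Sbt×2
SsBBTt×SSBbTt grid (8·8=64): SSBBTT=4 SSBBTt=8 SSBBtt=4 SSBbTT=4 SSBbTt=8 SSBbtt=4 SsBBTT=4 SsBBTt=8 SsBBtt=4 SsBbTT=4 SsBbTt=8 SsBbtt=4
SsBbTT hits 4/64; gcd=4; 4÷4/64÷4 = 1/16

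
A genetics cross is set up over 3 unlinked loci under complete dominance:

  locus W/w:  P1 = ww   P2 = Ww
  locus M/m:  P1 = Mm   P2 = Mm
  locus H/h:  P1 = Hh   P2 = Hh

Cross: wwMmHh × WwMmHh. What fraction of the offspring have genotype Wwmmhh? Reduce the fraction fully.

wwMmHh gametes: wMH×2, wMh×2, wmH×2, wmh×2
WwMmHh gametes: WMH×1, WMh×1, WmH×1, Wmh×1, wMH×1, wMh×1, wmH×1, wmh×1
wwMmHh×WwMmHh grid (8·8=64): WwMMHH=2 WwMMHh=4 WwMMhh=2 WwMmHH=4 WwMmHh=8 WwMmhh=4 WwmmHH=2 WwmmHh=4 Wwmmhh=2 wwMMHH=2 wwMMHh=4 wwMMhh=2 wwMmHH=4 wwMmHh=8 wwMmhh=4 wwmmHH=2 wwmmHh=4 wwmmhh=2
Wwmmhh hits 2/64; gcd=2; 2÷2/64÷2 = 1/32

P(Wwmmhh) = 1/32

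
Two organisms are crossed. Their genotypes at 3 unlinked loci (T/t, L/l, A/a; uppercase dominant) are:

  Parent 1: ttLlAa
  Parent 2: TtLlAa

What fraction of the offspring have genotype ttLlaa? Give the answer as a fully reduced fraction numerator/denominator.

P(ttLlaa) = 1/16

ttLlAa gametes: tLA×2, tLa×2, tlA×2, tla×2
TtLlAa gametes: TLA×1, TLa×1, TlA×1, Tla×1, tLA×1, tLa×1, tlA×1, tla×1
ttLlAa×TtLlAa grid (8·8=64): TtLLAA=2 TtLLAa=4 TtLLaa=2 TtLlAA=4 TtLlAa=8 TtLlaa=4 TtllAA=2 TtllAa=4 Ttllaa=2 ttLLAA=2 ttLLAa=4 ttLLaa=2 ttLlAA=4 ttLlAa=8 ttLlaa=4 ttllAA=2 ttllAa=4 ttllaa=2
ttLlaa hits 4/64; gcd=4; 4÷4/64÷4 = 1/16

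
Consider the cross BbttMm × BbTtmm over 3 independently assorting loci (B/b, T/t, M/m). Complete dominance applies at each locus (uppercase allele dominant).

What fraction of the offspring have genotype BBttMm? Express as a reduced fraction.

BbttMm gametes: BtM×2, Btm×2, btM×2, btm×2
BbTtmm gametes: BTm×2, Btm×2, bTm×2, btm×2
BbttMm×BbTtmm grid (8·8=64): BBTtMm=4 BBTtmm=4 BBttMm=4 BBttmm=4 BbTtMm=8 BbTtmm=8 BbttMm=8 Bbttmm=8 bbTtMm=4 bbTtmm=4 bbttMm=4 bbttmm=4
BBttMm hits 4/64; gcd=4; 4÷4/64÷4 = 1/16

P(BBttMm) = 1/16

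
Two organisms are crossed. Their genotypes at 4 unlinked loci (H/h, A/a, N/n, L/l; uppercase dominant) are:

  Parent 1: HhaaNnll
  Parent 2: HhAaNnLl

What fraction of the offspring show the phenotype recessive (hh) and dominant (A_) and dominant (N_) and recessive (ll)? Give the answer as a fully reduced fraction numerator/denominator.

P(hh A_ N_ ll) = 3/64

HhaaNnll gametes: HaNl×4, Hanl×4, haNl×4, hanl×4
HhAaNnLl gametes: HANL×1, HANl×1, HAnL×1, HAnl×1, HaNL×1, HaNl×1, HanL×1, Hanl×1, hANL×1, hANl×1, hAnL×1, hAnl×1, haNL×1, haNl×1, hanL×1, hanl×1
HhaaNnll×HhAaNnLl grid (16·16=256): HHAaNNLl=4 HHAaNNll=4 HHAaNnLl=8 HHAaNnll=8 HHAannLl=4 HHAannll=4 HHaaNNLl=4 HHaaNNll=4 HHaaNnLl=8 HHaaNnll=8 HHaannLl=4 HHaannll=4 HhAaNNLl=8 HhAaNNll=8 HhAaNnLl=16 HhAaNnll=16 HhAannLl=8 HhAannll=8 HhaaNNLl=8 HhaaNNll=8 HhaaNnLl=16 HhaaNnll=16 HhaannLl=8 Hhaannll=8 hhAaNNLl=4 hhAaNNll=4 hhAaNnLl=8 hhAaNnll=8 hhAannLl=4 hhAannll=4 hhaaNNLl=4 hhaaNNll=4 hhaaNnLl=8 hhaaNnll=8 hhaannLl=4 hhaannll=4
hh A_ N_ ll hits 12/256; gcd=4; 12÷4/256÷4 = 3/64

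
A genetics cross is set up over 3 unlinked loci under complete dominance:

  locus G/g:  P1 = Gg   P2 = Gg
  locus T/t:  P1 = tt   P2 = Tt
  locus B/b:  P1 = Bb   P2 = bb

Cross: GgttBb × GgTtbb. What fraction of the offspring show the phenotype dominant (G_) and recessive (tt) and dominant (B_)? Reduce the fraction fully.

P(G_ tt B_) = 3/16

GgttBb gametes: GtB×2, Gtb×2, gtB×2, gtb×2
GgTtbb gametes: GTb×2, Gtb×2, gTb×2, gtb×2
GgttBb×GgTtbb grid (8·8=64): GGTtBb=4 GGTtbb=4 GGttBb=4 GGttbb=4 GgTtBb=8 GgTtbb=8 GgttBb=8 Ggttbb=8 ggTtBb=4 ggTtbb=4 ggttBb=4 ggttbb=4
G_ tt B_ hits 12/64; gcd=4; 12÷4/64÷4 = 3/16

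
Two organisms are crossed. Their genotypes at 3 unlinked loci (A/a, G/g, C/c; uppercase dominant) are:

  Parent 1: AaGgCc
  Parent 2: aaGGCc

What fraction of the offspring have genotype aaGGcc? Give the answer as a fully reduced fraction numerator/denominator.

AaGgCc gametes: AGC×1, AGc×1, AgC×1, Agc×1, aGC×1, aGc×1, agC×1, agc×1
aaGGCc gametes: aGC×4, aGc×4
AaGgCc×aaGGCc grid (8·8=64): AaGGCC=4 AaGGCc=8 AaGGcc=4 AaGgCC=4 AaGgCc=8 AaGgcc=4 aaGGCC=4 aaGGCc=8 aaGGcc=4 aaGgCC=4 aaGgCc=8 aaGgcc=4
aaGGcc hits 4/64; gcd=4; 4÷4/64÷4 = 1/16

P(aaGGcc) = 1/16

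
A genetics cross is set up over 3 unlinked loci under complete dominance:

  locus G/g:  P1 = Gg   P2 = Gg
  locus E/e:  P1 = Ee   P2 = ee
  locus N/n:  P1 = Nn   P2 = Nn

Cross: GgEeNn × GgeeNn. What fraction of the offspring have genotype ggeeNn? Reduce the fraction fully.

GgEeNn gametes: GEN×1, GEn×1, GeN×1, Gen×1, gEN×1, gEn×1, geN×1, gen×1
GgeeNn gametes: GeN×2, Gen×2, geN×2, gen×2
GgEeNn×GgeeNn grid (8·8=64): GGEeNN=2 GGEeNn=4 GGEenn=2 GGeeNN=2 GGeeNn=4 GGeenn=2 GgEeNN=4 GgEeNn=8 GgEenn=4 GgeeNN=4 GgeeNn=8 Ggeenn=4 ggEeNN=2 ggEeNn=4 ggEenn=2 ggeeNN=2 ggeeNn=4 ggeenn=2
ggeeNn hits 4/64; gcd=4; 4÷4/64÷4 = 1/16

P(ggeeNn) = 1/16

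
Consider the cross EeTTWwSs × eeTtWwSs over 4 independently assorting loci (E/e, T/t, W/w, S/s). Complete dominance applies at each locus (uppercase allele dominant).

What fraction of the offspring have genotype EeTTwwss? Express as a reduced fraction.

EeTTWwSs gametes: ETWS×2, ETWs×2, ETwS×2, ETws×2, eTWS×2, eTWs×2, eTwS×2, eTws×2
eeTtWwSs gametes: eTWS×2, eTWs×2, eTwS×2, eTws×2, etWS×2, etWs×2, etwS×2, etws×2
EeTTWwSs×eeTtWwSs grid (16·16=256): EeTTWWSS=4 EeTTWWSs=8 EeTTWWss=4 EeTTWwSS=8 EeTTWwSs=16 EeTTWwss=8 EeTTwwSS=4 EeTTwwSs=8 EeTTwwss=4 EeTtWWSS=4 EeTtWWSs=8 EeTtWWss=4 EeTtWwSS=8 EeTtWwSs=16 EeTtWwss=8 EeTtwwSS=4 EeTtwwSs=8 EeTtwwss=4 eeTTWWSS=4 eeTTWWSs=8 eeTTWWss=4 eeTTWwSS=8 eeTTWwSs=16 eeTTWwss=8 eeTTwwSS=4 eeTTwwSs=8 eeTTwwss=4 eeTtWWSS=4 eeTtWWSs=8 eeTtWWss=4 eeTtWwSS=8 eeTtWwSs=16 eeTtWwss=8 eeTtwwSS=4 eeTtwwSs=8 eeTtwwss=4
EeTTwwss hits 4/256; gcd=4; 4÷4/256÷4 = 1/64

P(EeTTwwss) = 1/64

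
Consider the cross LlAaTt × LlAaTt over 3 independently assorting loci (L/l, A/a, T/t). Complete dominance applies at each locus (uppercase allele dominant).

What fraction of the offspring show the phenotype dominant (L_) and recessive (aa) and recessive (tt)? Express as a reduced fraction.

LlAaTt gametes: LAT×1, LAt×1, LaT×1, Lat×1, lAT×1, lAt×1, laT×1, lat×1
LlAaTt gametes: LAT×1, LAt×1, LaT×1, Lat×1, lAT×1, lAt×1, laT×1, lat×1
LlAaTt×LlAaTt grid (8·8=64): LLAATT=1 LLAATt=2 LLAAtt=1 LLAaTT=2 LLAaTt=4 LLAatt=2 LLaaTT=1 LLaaTt=2 LLaatt=1 LlAATT=2 LlAATt=4 LlAAtt=2 LlAaTT=4 LlAaTt=8 LlAatt=4 LlaaTT=2 LlaaTt=4 Llaatt=2 llAATT=1 llAATt=2 llAAtt=1 llAaTT=2 llAaTt=4 llAatt=2 llaaTT=1 llaaTt=2 llaatt=1
L_ aa tt hits 3/64; gcd=1; 3÷1/64÷1 = 3/64

P(L_ aa tt) = 3/64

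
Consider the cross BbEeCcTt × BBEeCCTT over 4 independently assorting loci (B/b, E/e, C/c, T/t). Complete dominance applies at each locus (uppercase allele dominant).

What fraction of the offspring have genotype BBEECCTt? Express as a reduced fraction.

BbEeCcTt gametes: BECT×1, BECt×1, BEcT×1, BEct×1, BeCT×1, BeCt×1, BecT×1, Bect×1, bECT×1, bECt×1, bEcT×1, bEct×1, beCT×1, beCt×1, becT×1, bect×1
BBEeCCTT gametes: BECT×8, BeCT×8
BbEeCcTt×BBEeCCTT grid (16·16=256): BBEECCTT=8 BBEECCTt=8 BBEECcTT=8 BBEECcTt=8 BBEeCCTT=16 BBEeCCTt=16 BBEeCcTT=16 BBEeCcTt=16 BBeeCCTT=8 BBeeCCTt=8 BBeeCcTT=8 BBeeCcTt=8 BbEECCTT=8 BbEECCTt=8 BbEECcTT=8 BbEECcTt=8 BbEeCCTT=16 BbEeCCTt=16 BbEeCcTT=16 BbEeCcTt=16 BbeeCCTT=8 BbeeCCTt=8 BbeeCcTT=8 BbeeCcTt=8
BBEECCTt hits 8/256; gcd=8; 8÷8/256÷8 = 1/32

P(BBEECCTt) = 1/32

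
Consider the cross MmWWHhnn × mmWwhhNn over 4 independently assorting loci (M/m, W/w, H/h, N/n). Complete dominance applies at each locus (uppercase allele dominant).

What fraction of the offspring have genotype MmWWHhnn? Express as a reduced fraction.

MmWWHhnn gametes: MWHn×4, MWhn×4, mWHn×4, mWhn×4
mmWwhhNn gametes: mWhN×4, mWhn×4, mwhN×4, mwhn×4
MmWWHhnn×mmWwhhNn grid (16·16=256): MmWWHhNn=16 MmWWHhnn=16 MmWWhhNn=16 MmWWhhnn=16 MmWwHhNn=16 MmWwHhnn=16 MmWwhhNn=16 MmWwhhnn=16 mmWWHhNn=16 mmWWHhnn=16 mmWWhhNn=16 mmWWhhnn=16 mmWwHhNn=16 mmWwHhnn=16 mmWwhhNn=16 mmWwhhnn=16
MmWWHhnn hits 16/256; gcd=16; 16÷16/256÷16 = 1/16

P(MmWWHhnn) = 1/16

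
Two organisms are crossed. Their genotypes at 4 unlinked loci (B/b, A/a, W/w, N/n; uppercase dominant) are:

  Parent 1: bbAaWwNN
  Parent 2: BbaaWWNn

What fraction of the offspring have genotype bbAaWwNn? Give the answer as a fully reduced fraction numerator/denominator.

bbAaWwNN gametes: bAWN×4, bAwN×4, baWN×4, bawN×4
BbaaWWNn gametes: BaWN×4, BaWn×4, baWN×4, baWn×4
bbAaWwNN×BbaaWWNn grid (16·16=256): BbAaWWNN=16 BbAaWWNn=16 BbAaWwNN=16 BbAaWwNn=16 BbaaWWNN=16 BbaaWWNn=16 BbaaWwNN=16 BbaaWwNn=16 bbAaWWNN=16 bbAaWWNn=16 bbAaWwNN=16 bbAaWwNn=16 bbaaWWNN=16 bbaaWWNn=16 bbaaWwNN=16 bbaaWwNn=16
bbAaWwNn hits 16/256; gcd=16; 16÷16/256÷16 = 1/16

P(bbAaWwNn) = 1/16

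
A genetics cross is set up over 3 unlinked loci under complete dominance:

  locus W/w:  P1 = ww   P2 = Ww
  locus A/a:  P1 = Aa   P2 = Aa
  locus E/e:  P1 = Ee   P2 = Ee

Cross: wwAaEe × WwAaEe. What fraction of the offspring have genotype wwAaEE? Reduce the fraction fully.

wwAaEe gametes: wAE×2, wAe×2, waE×2, wae×2
WwAaEe gametes: WAE×1, WAe×1, WaE×1, Wae×1, wAE×1, wAe×1, waE×1, wae×1
wwAaEe×WwAaEe grid (8·8=64): WwAAEE=2 WwAAEe=4 WwAAee=2 WwAaEE=4 WwAaEe=8 WwAaee=4 WwaaEE=2 WwaaEe=4 Wwaaee=2 wwAAEE=2 wwAAEe=4 wwAAee=2 wwAaEE=4 wwAaEe=8 wwAaee=4 wwaaEE=2 wwaaEe=4 wwaaee=2
wwAaEE hits 4/64; gcd=4; 4÷4/64÷4 = 1/16

P(wwAaEE) = 1/16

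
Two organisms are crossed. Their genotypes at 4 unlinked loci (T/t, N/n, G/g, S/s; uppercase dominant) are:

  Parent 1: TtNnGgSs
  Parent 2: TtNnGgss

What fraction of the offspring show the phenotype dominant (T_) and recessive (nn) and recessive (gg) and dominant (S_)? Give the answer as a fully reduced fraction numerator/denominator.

P(T_ nn gg S_) = 3/128

TtNnGgSs gametes: TNGS×1, TNGs×1, TNgS×1, TNgs×1, TnGS×1, TnGs×1, TngS×1, Tngs×1, tNGS×1, tNGs×1, tNgS×1, tNgs×1, tnGS×1, tnGs×1, tngS×1, tngs×1
TtNnGgss gametes: TNGs×2, TNgs×2, TnGs×2, Tngs×2, tNGs×2, tNgs×2, tnGs×2, tngs×2
TtNnGgSs×TtNnGgss grid (16·16=256): TTNNGGSs=2 TTNNGGss=2 TTNNGgSs=4 TTNNGgss=4 TTNNggSs=2 TTNNggss=2 TTNnGGSs=4 TTNnGGss=4 TTNnGgSs=8 TTNnGgss=8 TTNnggSs=4 TTNnggss=4 TTnnGGSs=2 TTnnGGss=2 TTnnGgSs=4 TTnnGgss=4 TTnnggSs=2 TTnnggss=2 TtNNGGSs=4 TtNNGGss=4 TtNNGgSs=8 TtNNGgss=8 TtNNggSs=4 TtNNggss=4 TtNnGGSs=8 TtNnGGss=8 TtNnGgSs=16 TtNnGgss=16 TtNnggSs=8 TtNnggss=8 TtnnGGSs=4 TtnnGGss=4 TtnnGgSs=8 TtnnGgss=8 TtnnggSs=4 Ttnnggss=4 ttNNGGSs=2 ttNNGGss=2 ttNNGgSs=4 ttNNGgss=4 ttNNggSs=2 ttNNggss=2 ttNnGGSs=4 ttNnGGss=4 ttNnGgSs=8 ttNnGgss=8 ttNnggSs=4 ttNnggss=4 ttnnGGSs=2 ttnnGGss=2 ttnnGgSs=4 ttnnGgss=4 ttnnggSs=2 ttnnggss=2
T_ nn gg S_ hits 6/256; gcd=2; 6÷2/256÷2 = 3/128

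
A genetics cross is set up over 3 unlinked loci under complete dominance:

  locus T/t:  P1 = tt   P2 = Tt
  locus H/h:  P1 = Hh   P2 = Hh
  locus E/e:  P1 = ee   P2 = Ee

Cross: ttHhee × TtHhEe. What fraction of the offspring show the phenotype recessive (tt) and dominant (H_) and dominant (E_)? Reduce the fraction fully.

P(tt H_ E_) = 3/16

ttHhee gametes: tHe×4, the×4
TtHhEe gametes: THE×1, THe×1, ThE×1, The×1, tHE×1, tHe×1, thE×1, the×1
ttHhee×TtHhEe grid (8·8=64): TtHHEe=4 TtHHee=4 TtHhEe=8 TtHhee=8 TthhEe=4 Tthhee=4 ttHHEe=4 ttHHee=4 ttHhEe=8 ttHhee=8 tthhEe=4 tthhee=4
tt H_ E_ hits 12/64; gcd=4; 12÷4/64÷4 = 3/16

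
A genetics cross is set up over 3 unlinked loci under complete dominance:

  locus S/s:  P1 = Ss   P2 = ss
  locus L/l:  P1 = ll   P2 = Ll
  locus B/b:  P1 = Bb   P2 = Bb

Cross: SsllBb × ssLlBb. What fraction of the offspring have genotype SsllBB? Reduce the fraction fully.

SsllBb gametes: SlB×2, Slb×2, slB×2, slb×2
ssLlBb gametes: sLB×2, sLb×2, slB×2, slb×2
SsllBb×ssLlBb grid (8·8=64): SsLlBB=4 SsLlBb=8 SsLlbb=4 SsllBB=4 SsllBb=8 Ssllbb=4 ssLlBB=4 ssLlBb=8 ssLlbb=4 ssllBB=4 ssllBb=8 ssllbb=4
SsllBB hits 4/64; gcd=4; 4÷4/64÷4 = 1/16

P(SsllBB) = 1/16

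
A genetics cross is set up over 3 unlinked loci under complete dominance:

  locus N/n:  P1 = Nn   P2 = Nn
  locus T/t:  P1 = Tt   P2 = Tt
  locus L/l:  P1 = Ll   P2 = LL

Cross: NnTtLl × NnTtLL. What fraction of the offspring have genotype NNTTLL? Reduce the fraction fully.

P(NNTTLL) = 1/32

NnTtLl gametes: NTL×1, NTl×1, NtL×1, Ntl×1, nTL×1, nTl×1, ntL×1, ntl×1
NnTtLL gametes: NTL×2, NtL×2, nTL×2, ntL×2
NnTtLl×NnTtLL grid (8·8=64): NNTTLL=2 NNTTLl=2 NNTtLL=4 NNTtLl=4 NNttLL=2 NNttLl=2 NnTTLL=4 NnTTLl=4 NnTtLL=8 NnTtLl=8 NnttLL=4 NnttLl=4 nnTTLL=2 nnTTLl=2 nnTtLL=4 nnTtLl=4 nnttLL=2 nnttLl=2
NNTTLL hits 2/64; gcd=2; 2÷2/64÷2 = 1/32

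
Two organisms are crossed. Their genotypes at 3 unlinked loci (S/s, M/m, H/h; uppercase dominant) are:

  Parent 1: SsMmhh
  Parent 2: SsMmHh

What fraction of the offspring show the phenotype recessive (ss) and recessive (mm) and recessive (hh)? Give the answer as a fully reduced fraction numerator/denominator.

P(ss mm hh) = 1/32

SsMmhh gametes: SMh×2, Smh×2, sMh×2, smh×2
SsMmHh gametes: SMH×1, SMh×1, SmH×1, Smh×1, sMH×1, sMh×1, smH×1, smh×1
SsMmhh×SsMmHh grid (8·8=64): SSMMHh=2 SSMMhh=2 SSMmHh=4 SSMmhh=4 SSmmHh=2 SSmmhh=2 SsMMHh=4 SsMMhh=4 SsMmHh=8 SsMmhh=8 SsmmHh=4 Ssmmhh=4 ssMMHh=2 ssMMhh=2 ssMmHh=4 ssMmhh=4 ssmmHh=2 ssmmhh=2
ss mm hh hits 2/64; gcd=2; 2÷2/64÷2 = 1/32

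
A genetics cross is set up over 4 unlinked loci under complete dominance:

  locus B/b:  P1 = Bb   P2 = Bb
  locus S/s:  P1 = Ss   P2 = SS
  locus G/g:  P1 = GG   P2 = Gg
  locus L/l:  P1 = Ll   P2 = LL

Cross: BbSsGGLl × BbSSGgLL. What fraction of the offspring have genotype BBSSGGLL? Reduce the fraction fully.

BbSsGGLl gametes: BSGL×2, BSGl×2, BsGL×2, BsGl×2, bSGL×2, bSGl×2, bsGL×2, bsGl×2
BbSSGgLL gametes: BSGL×4, BSgL×4, bSGL×4, bSgL×4
BbSsGGLl×BbSSGgLL grid (16·16=256): BBSSGGLL=8 BBSSGGLl=8 BBSSGgLL=8 BBSSGgLl=8 BBSsGGLL=8 BBSsGGLl=8 BBSsGgLL=8 BBSsGgLl=8 BbSSGGLL=16 BbSSGGLl=16 BbSSGgLL=16 BbSSGgLl=16 BbSsGGLL=16 BbSsGGLl=16 BbSsGgLL=16 BbSsGgLl=16 bbSSGGLL=8 bbSSGGLl=8 bbSSGgLL=8 bbSSGgLl=8 bbSsGGLL=8 bbSsGGLl=8 bbSsGgLL=8 bbSsGgLl=8
BBSSGGLL hits 8/256; gcd=8; 8÷8/256÷8 = 1/32

P(BBSSGGLL) = 1/32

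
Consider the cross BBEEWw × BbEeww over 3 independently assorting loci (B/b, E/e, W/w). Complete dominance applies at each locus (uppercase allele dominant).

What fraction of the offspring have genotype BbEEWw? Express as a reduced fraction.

P(BbEEWw) = 1/8

BBEEWw gametes: BEW×4, BEw×4
BbEeww gametes: BEw×2, Bew×2, bEw×2, bew×2
BBEEWw×BbEeww grid (8·8=64): BBEEWw=8 BBEEww=8 BBEeWw=8 BBEeww=8 BbEEWw=8 BbEEww=8 BbEeWw=8 BbEeww=8
BbEEWw hits 8/64; gcd=8; 8÷8/64÷8 = 1/8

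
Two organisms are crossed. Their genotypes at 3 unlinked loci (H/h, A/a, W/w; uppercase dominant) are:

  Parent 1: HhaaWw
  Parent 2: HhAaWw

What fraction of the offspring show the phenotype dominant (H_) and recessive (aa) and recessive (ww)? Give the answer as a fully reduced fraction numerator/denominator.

HhaaWw gametes: HaW×2, Haw×2, haW×2, haw×2
HhAaWw gametes: HAW×1, HAw×1, HaW×1, Haw×1, hAW×1, hAw×1, haW×1, haw×1
HhaaWw×HhAaWw grid (8·8=64): HHAaWW=2 HHAaWw=4 HHAaww=2 HHaaWW=2 HHaaWw=4 HHaaww=2 HhAaWW=4 HhAaWw=8 HhAaww=4 HhaaWW=4 HhaaWw=8 Hhaaww=4 hhAaWW=2 hhAaWw=4 hhAaww=2 hhaaWW=2 hhaaWw=4 hhaaww=2
H_ aa ww hits 6/64; gcd=2; 6÷2/64÷2 = 3/32

P(H_ aa ww) = 3/32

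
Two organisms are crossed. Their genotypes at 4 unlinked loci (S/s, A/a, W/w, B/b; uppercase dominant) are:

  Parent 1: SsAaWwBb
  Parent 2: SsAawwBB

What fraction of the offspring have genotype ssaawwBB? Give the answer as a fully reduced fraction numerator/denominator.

P(ssaawwBB) = 1/64

SsAaWwBb gametes: SAWB×1, SAWb×1, SAwB×1, SAwb×1, SaWB×1, SaWb×1, SawB×1, Sawb×1, sAWB×1, sAWb×1, sAwB×1, sAwb×1, saWB×1, saWb×1, sawB×1, sawb×1
SsAawwBB gametes: SAwB×4, SawB×4, sAwB×4, sawB×4
SsAaWwBb×SsAawwBB grid (16·16=256): SSAAWwBB=4 SSAAWwBb=4 SSAAwwBB=4 SSAAwwBb=4 SSAaWwBB=8 SSAaWwBb=8 SSAawwBB=8 SSAawwBb=8 SSaaWwBB=4 SSaaWwBb=4 SSaawwBB=4 SSaawwBb=4 SsAAWwBB=8 SsAAWwBb=8 SsAAwwBB=8 SsAAwwBb=8 SsAaWwBB=16 SsAaWwBb=16 SsAawwBB=16 SsAawwBb=16 SsaaWwBB=8 SsaaWwBb=8 SsaawwBB=8 SsaawwBb=8 ssAAWwBB=4 ssAAWwBb=4 ssAAwwBB=4 ssAAwwBb=4 ssAaWwBB=8 ssAaWwBb=8 ssAawwBB=8 ssAawwBb=8 ssaaWwBB=4 ssaaWwBb=4 ssaawwBB=4 ssaawwBb=4
ssaawwBB hits 4/256; gcd=4; 4÷4/256÷4 = 1/64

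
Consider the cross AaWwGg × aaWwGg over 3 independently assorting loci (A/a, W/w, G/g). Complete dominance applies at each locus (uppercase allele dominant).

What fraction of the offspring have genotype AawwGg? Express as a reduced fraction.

P(AawwGg) = 1/16

AaWwGg gametes: AWG×1, AWg×1, AwG×1, Awg×1, aWG×1, aWg×1, awG×1, awg×1
aaWwGg gametes: aWG×2, aWg×2, awG×2, awg×2
AaWwGg×aaWwGg grid (8·8=64): AaWWGG=2 AaWWGg=4 AaWWgg=2 AaWwGG=4 AaWwGg=8 AaWwgg=4 AawwGG=2 AawwGg=4 Aawwgg=2 aaWWGG=2 aaWWGg=4 aaWWgg=2 aaWwGG=4 aaWwGg=8 aaWwgg=4 aawwGG=2 aawwGg=4 aawwgg=2
AawwGg hits 4/64; gcd=4; 4÷4/64÷4 = 1/16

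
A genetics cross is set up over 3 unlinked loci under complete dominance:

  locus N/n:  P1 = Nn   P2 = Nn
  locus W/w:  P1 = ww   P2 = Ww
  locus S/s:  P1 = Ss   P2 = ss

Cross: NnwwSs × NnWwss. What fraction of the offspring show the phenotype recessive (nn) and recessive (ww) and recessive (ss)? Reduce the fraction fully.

NnwwSs gametes: NwS×2, Nws×2, nwS×2, nws×2
NnWwss gametes: NWs×2, Nws×2, nWs×2, nws×2
NnwwSs×NnWwss grid (8·8=64): NNWwSs=4 NNWwss=4 NNwwSs=4 NNwwss=4 NnWwSs=8 NnWwss=8 NnwwSs=8 Nnwwss=8 nnWwSs=4 nnWwss=4 nnwwSs=4 nnwwss=4
nn ww ss hits 4/64; gcd=4; 4÷4/64÷4 = 1/16

P(nn ww ss) = 1/16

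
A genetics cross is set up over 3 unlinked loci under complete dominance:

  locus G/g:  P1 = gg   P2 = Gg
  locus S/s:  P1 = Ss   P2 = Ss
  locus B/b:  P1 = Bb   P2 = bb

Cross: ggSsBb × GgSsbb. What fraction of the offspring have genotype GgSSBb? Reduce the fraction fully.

P(GgSSBb) = 1/16

ggSsBb gametes: gSB×2, gSb×2, gsB×2, gsb×2
GgSsbb gametes: GSb×2, Gsb×2, gSb×2, gsb×2
ggSsBb×GgSsbb grid (8·8=64): GgSSBb=4 GgSSbb=4 GgSsBb=8 GgSsbb=8 GgssBb=4 Ggssbb=4 ggSSBb=4 ggSSbb=4 ggSsBb=8 ggSsbb=8 ggssBb=4 ggssbb=4
GgSSBb hits 4/64; gcd=4; 4÷4/64÷4 = 1/16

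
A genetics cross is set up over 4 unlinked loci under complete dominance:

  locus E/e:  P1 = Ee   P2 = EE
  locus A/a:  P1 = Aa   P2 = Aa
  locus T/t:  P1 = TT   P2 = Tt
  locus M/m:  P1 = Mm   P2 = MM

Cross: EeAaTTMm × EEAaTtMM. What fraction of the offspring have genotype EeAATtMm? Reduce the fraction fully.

EeAaTTMm gametes: EATM×2, EATm×2, EaTM×2, EaTm×2, eATM×2, eATm×2, eaTM×2, eaTm×2
EEAaTtMM gametes: EATM×4, EAtM×4, EaTM×4, EatM×4
EeAaTTMm×EEAaTtMM grid (16·16=256): EEAATTMM=8 EEAATTMm=8 EEAATtMM=8 EEAATtMm=8 EEAaTTMM=16 EEAaTTMm=16 EEAaTtMM=16 EEAaTtMm=16 EEaaTTMM=8 EEaaTTMm=8 EEaaTtMM=8 EEaaTtMm=8 EeAATTMM=8 EeAATTMm=8 EeAATtMM=8 EeAATtMm=8 EeAaTTMM=16 EeAaTTMm=16 EeAaTtMM=16 EeAaTtMm=16 EeaaTTMM=8 EeaaTTMm=8 EeaaTtMM=8 EeaaTtMm=8
EeAATtMm hits 8/256; gcd=8; 8÷8/256÷8 = 1/32

P(EeAATtMm) = 1/32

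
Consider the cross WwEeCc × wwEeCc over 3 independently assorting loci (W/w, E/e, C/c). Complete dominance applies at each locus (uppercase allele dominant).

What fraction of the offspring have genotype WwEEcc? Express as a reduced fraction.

P(WwEEcc) = 1/32

WwEeCc gametes: WEC×1, WEc×1, WeC×1, Wec×1, wEC×1, wEc×1, weC×1, wec×1
wwEeCc gametes: wEC×2, wEc×2, weC×2, wec×2
WwEeCc×wwEeCc grid (8·8=64): WwEECC=2 WwEECc=4 WwEEcc=2 WwEeCC=4 WwEeCc=8 WwEecc=4 WweeCC=2 WweeCc=4 Wweecc=2 wwEECC=2 wwEECc=4 wwEEcc=2 wwEeCC=4 wwEeCc=8 wwEecc=4 wweeCC=2 wweeCc=4 wweecc=2
WwEEcc hits 2/64; gcd=2; 2÷2/64÷2 = 1/32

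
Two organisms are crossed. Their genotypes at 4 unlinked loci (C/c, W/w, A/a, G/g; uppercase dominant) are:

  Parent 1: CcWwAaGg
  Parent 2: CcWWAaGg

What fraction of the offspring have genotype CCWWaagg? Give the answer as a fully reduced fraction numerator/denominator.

P(CCWWaagg) = 1/128

CcWwAaGg gametes: CWAG×1, CWAg×1, CWaG×1, CWag×1, CwAG×1, CwAg×1, CwaG×1, Cwag×1, cWAG×1, cWAg×1, cWaG×1, cWag×1, cwAG×1, cwAg×1, cwaG×1, cwag×1
CcWWAaGg gametes: CWAG×2, CWAg×2, CWaG×2, CWag×2, cWAG×2, cWAg×2, cWaG×2, cWag×2
CcWwAaGg×CcWWAaGg grid (16·16=256): CCWWAAGG=2 CCWWAAGg=4 CCWWAAgg=2 CCWWAaGG=4 CCWWAaGg=8 CCWWAagg=4 CCWWaaGG=2 CCWWaaGg=4 CCWWaagg=2 CCWwAAGG=2 CCWwAAGg=4 CCWwAAgg=2 CCWwAaGG=4 CCWwAaGg=8 CCWwAagg=4 CCWwaaGG=2 CCWwaaGg=4 CCWwaagg=2 CcWWAAGG=4 CcWWAAGg=8 CcWWAAgg=4 CcWWAaGG=8 CcWWAaGg=16 CcWWAagg=8 CcWWaaGG=4 CcWWaaGg=8 CcWWaagg=4 CcWwAAGG=4 CcWwAAGg=8 CcWwAAgg=4 CcWwAaGG=8 CcWwAaGg=16 CcWwAagg=8 CcWwaaGG=4 CcWwaaGg=8 CcWwaagg=4 ccWWAAGG=2 ccWWAAGg=4 ccWWAAgg=2 ccWWAaGG=4 ccWWAaGg=8 ccWWAagg=4 ccWWaaGG=2 ccWWaaGg=4 ccWWaagg=2 ccWwAAGG=2 ccWwAAGg=4 ccWwAAgg=2 ccWwAaGG=4 ccWwAaGg=8 ccWwAagg=4 ccWwaaGG=2 ccWwaaGg=4 ccWwaagg=2
CCWWaagg hits 2/256; gcd=2; 2÷2/256÷2 = 1/128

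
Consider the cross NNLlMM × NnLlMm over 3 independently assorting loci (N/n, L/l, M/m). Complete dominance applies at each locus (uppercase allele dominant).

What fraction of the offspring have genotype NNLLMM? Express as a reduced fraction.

NNLlMM gametes: NLM×4, NlM×4
NnLlMm gametes: NLM×1, NLm×1, NlM×1, Nlm×1, nLM×1, nLm×1, nlM×1, nlm×1
NNLlMM×NnLlMm grid (8·8=64): NNLLMM=4 NNLLMm=4 NNLlMM=8 NNLlMm=8 NNllMM=4 NNllMm=4 NnLLMM=4 NnLLMm=4 NnLlMM=8 NnLlMm=8 NnllMM=4 NnllMm=4
NNLLMM hits 4/64; gcd=4; 4÷4/64÷4 = 1/16

P(NNLLMM) = 1/16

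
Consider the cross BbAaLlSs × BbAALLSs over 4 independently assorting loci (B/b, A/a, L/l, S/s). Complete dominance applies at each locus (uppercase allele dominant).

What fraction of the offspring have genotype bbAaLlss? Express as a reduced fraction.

BbAaLlSs gametes: BALS×1, BALs×1, BAlS×1, BAls×1, BaLS×1, BaLs×1, BalS×1, Bals×1, bALS×1, bALs×1, bAlS×1, bAls×1, baLS×1, baLs×1, balS×1, bals×1
BbAALLSs gametes: BALS×4, BALs×4, bALS×4, bALs×4
BbAaLlSs×BbAALLSs grid (16·16=256): BBAALLSS=4 BBAALLSs=8 BBAALLss=4 BBAALlSS=4 BBAALlSs=8 BBAALlss=4 BBAaLLSS=4 BBAaLLSs=8 BBAaLLss=4 BBAaLlSS=4 BBAaLlSs=8 BBAaLlss=4 BbAALLSS=8 BbAALLSs=16 BbAALLss=8 BbAALlSS=8 BbAALlSs=16 BbAALlss=8 BbAaLLSS=8 BbAaLLSs=16 BbAaLLss=8 BbAaLlSS=8 BbAaLlSs=16 BbAaLlss=8 bbAALLSS=4 bbAALLSs=8 bbAALLss=4 bbAALlSS=4 bbAALlSs=8 bbAALlss=4 bbAaLLSS=4 bbAaLLSs=8 bbAaLLss=4 bbAaLlSS=4 bbAaLlSs=8 bbAaLlss=4
bbAaLlss hits 4/256; gcd=4; 4÷4/256÷4 = 1/64

P(bbAaLlss) = 1/64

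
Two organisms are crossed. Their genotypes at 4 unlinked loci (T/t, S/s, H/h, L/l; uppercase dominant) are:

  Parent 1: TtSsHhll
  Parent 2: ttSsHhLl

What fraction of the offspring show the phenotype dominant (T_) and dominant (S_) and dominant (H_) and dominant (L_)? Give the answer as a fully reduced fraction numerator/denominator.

TtSsHhll gametes: TSHl×2, TShl×2, TsHl×2, Tshl×2, tSHl×2, tShl×2, tsHl×2, tshl×2
ttSsHhLl gametes: tSHL×2, tSHl×2, tShL×2, tShl×2, tsHL×2, tsHl×2, tshL×2, tshl×2
TtSsHhll×ttSsHhLl grid (16·16=256): TtSSHHLl=4 TtSSHHll=4 TtSSHhLl=8 TtSSHhll=8 TtSShhLl=4 TtSShhll=4 TtSsHHLl=8 TtSsHHll=8 TtSsHhLl=16 TtSsHhll=16 TtSshhLl=8 TtSshhll=8 TtssHHLl=4 TtssHHll=4 TtssHhLl=8 TtssHhll=8 TtsshhLl=4 Ttsshhll=4 ttSSHHLl=4 ttSSHHll=4 ttSSHhLl=8 ttSSHhll=8 ttSShhLl=4 ttSShhll=4 ttSsHHLl=8 ttSsHHll=8 ttSsHhLl=16 ttSsHhll=16 ttSshhLl=8 ttSshhll=8 ttssHHLl=4 ttssHHll=4 ttssHhLl=8 ttssHhll=8 ttsshhLl=4 ttsshhll=4
T_ S_ H_ L_ hits 36/256; gcd=4; 36÷4/256÷4 = 9/64

P(T_ S_ H_ L_) = 9/64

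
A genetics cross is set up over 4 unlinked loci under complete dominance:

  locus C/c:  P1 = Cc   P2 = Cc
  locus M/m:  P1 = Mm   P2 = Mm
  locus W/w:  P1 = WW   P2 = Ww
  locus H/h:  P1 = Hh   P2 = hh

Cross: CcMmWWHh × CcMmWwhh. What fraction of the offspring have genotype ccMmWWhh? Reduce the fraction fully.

P(ccMmWWhh) = 1/32

CcMmWWHh gametes: CMWH×2, CMWh×2, CmWH×2, CmWh×2, cMWH×2, cMWh×2, cmWH×2, cmWh×2
CcMmWwhh gametes: CMWh×2, CMwh×2, CmWh×2, Cmwh×2, cMWh×2, cMwh×2, cmWh×2, cmwh×2
CcMmWWHh×CcMmWwhh grid (16·16=256): CCMMWWHh=4 CCMMWWhh=4 CCMMWwHh=4 CCMMWwhh=4 CCMmWWHh=8 CCMmWWhh=8 CCMmWwHh=8 CCMmWwhh=8 CCmmWWHh=4 CCmmWWhh=4 CCmmWwHh=4 CCmmWwhh=4 CcMMWWHh=8 CcMMWWhh=8 CcMMWwHh=8 CcMMWwhh=8 CcMmWWHh=16 CcMmWWhh=16 CcMmWwHh=16 CcMmWwhh=16 CcmmWWHh=8 CcmmWWhh=8 CcmmWwHh=8 CcmmWwhh=8 ccMMWWHh=4 ccMMWWhh=4 ccMMWwHh=4 ccMMWwhh=4 ccMmWWHh=8 ccMmWWhh=8 ccMmWwHh=8 ccMmWwhh=8 ccmmWWHh=4 ccmmWWhh=4 ccmmWwHh=4 ccmmWwhh=4
ccMmWWhh hits 8/256; gcd=8; 8÷8/256÷8 = 1/32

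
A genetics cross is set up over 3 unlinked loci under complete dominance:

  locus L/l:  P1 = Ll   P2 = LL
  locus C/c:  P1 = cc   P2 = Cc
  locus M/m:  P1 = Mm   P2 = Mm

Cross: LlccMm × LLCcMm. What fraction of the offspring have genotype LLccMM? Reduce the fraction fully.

LlccMm gametes: LcM×2, Lcm×2, lcM×2, lcm×2
LLCcMm gametes: LCM×2, LCm×2, LcM×2, Lcm×2
LlccMm×LLCcMm grid (8·8=64): LLCcMM=4 LLCcMm=8 LLCcmm=4 LLccMM=4 LLccMm=8 LLccmm=4 LlCcMM=4 LlCcMm=8 LlCcmm=4 LlccMM=4 LlccMm=8 Llccmm=4
LLccMM hits 4/64; gcd=4; 4÷4/64÷4 = 1/16

P(LLccMM) = 1/16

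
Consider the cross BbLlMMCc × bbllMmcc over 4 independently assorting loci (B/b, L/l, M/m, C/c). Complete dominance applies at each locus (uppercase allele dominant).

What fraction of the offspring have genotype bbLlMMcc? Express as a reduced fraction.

BbLlMMCc gametes: BLMC×2, BLMc×2, BlMC×2, BlMc×2, bLMC×2, bLMc×2, blMC×2, blMc×2
bbllMmcc gametes: blMc×8, blmc×8
BbLlMMCc×bbllMmcc grid (16·16=256): BbLlMMCc=16 BbLlMMcc=16 BbLlMmCc=16 BbLlMmcc=16 BbllMMCc=16 BbllMMcc=16 BbllMmCc=16 BbllMmcc=16 bbLlMMCc=16 bbLlMMcc=16 bbLlMmCc=16 bbLlMmcc=16 bbllMMCc=16 bbllMMcc=16 bbllMmCc=16 bbllMmcc=16
bbLlMMcc hits 16/256; gcd=16; 16÷16/256÷16 = 1/16

P(bbLlMMcc) = 1/16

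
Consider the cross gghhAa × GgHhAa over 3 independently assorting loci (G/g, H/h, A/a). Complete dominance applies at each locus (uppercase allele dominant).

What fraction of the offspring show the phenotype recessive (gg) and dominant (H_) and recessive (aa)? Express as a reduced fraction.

P(gg H_ aa) = 1/16

gghhAa gametes: ghA×4, gha×4
GgHhAa gametes: GHA×1, GHa×1, GhA×1, Gha×1, gHA×1, gHa×1, ghA×1, gha×1
gghhAa×GgHhAa grid (8·8=64): GgHhAA=4 GgHhAa=8 GgHhaa=4 GghhAA=4 GghhAa=8 Gghhaa=4 ggHhAA=4 ggHhAa=8 ggHhaa=4 gghhAA=4 gghhAa=8 gghhaa=4
gg H_ aa hits 4/64; gcd=4; 4÷4/64÷4 = 1/16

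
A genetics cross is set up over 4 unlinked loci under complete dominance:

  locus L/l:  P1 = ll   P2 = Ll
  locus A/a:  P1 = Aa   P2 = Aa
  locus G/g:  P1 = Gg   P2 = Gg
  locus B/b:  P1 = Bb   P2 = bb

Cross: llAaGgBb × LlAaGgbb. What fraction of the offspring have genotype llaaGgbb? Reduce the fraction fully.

P(llaaGgbb) = 1/32

llAaGgBb gametes: lAGB×2, lAGb×2, lAgB×2, lAgb×2, laGB×2, laGb×2, lagB×2, lagb×2
LlAaGgbb gametes: LAGb×2, LAgb×2, LaGb×2, Lagb×2, lAGb×2, lAgb×2, laGb×2, lagb×2
llAaGgBb×LlAaGgbb grid (16·16=256): LlAAGGBb=4 LlAAGGbb=4 LlAAGgBb=8 LlAAGgbb=8 LlAAggBb=4 LlAAggbb=4 LlAaGGBb=8 LlAaGGbb=8 LlAaGgBb=16 LlAaGgbb=16 LlAaggBb=8 LlAaggbb=8 LlaaGGBb=4 LlaaGGbb=4 LlaaGgBb=8 LlaaGgbb=8 LlaaggBb=4 Llaaggbb=4 llAAGGBb=4 llAAGGbb=4 llAAGgBb=8 llAAGgbb=8 llAAggBb=4 llAAggbb=4 llAaGGBb=8 llAaGGbb=8 llAaGgBb=16 llAaGgbb=16 llAaggBb=8 llAaggbb=8 llaaGGBb=4 llaaGGbb=4 llaaGgBb=8 llaaGgbb=8 llaaggBb=4 llaaggbb=4
llaaGgbb hits 8/256; gcd=8; 8÷8/256÷8 = 1/32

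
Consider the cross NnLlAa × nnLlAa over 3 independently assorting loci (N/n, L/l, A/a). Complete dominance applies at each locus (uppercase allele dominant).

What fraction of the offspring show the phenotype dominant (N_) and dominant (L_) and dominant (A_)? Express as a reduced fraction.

NnLlAa gametes: NLA×1, NLa×1, NlA×1, Nla×1, nLA×1, nLa×1, nlA×1, nla×1
nnLlAa gametes: nLA×2, nLa×2, nlA×2, nla×2
NnLlAa×nnLlAa grid (8·8=64): NnLLAA=2 NnLLAa=4 NnLLaa=2 NnLlAA=4 NnLlAa=8 NnLlaa=4 NnllAA=2 NnllAa=4 Nnllaa=2 nnLLAA=2 nnLLAa=4 nnLLaa=2 nnLlAA=4 nnLlAa=8 nnLlaa=4 nnllAA=2 nnllAa=4 nnllaa=2
N_ L_ A_ hits 18/64; gcd=2; 18÷2/64÷2 = 9/32

P(N_ L_ A_) = 9/32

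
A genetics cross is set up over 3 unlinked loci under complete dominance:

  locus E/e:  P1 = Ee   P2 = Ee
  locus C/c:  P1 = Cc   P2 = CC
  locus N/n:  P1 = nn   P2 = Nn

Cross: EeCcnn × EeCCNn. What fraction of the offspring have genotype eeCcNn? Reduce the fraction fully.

EeCcnn gametes: ECn×2, Ecn×2, eCn×2, ecn×2
EeCCNn gametes: ECN×2, ECn×2, eCN×2, eCn×2
EeCcnn×EeCCNn grid (8·8=64): EECCNn=4 EECCnn=4 EECcNn=4 EECcnn=4 EeCCNn=8 EeCCnn=8 EeCcNn=8 EeCcnn=8 eeCCNn=4 eeCCnn=4 eeCcNn=4 eeCcnn=4
eeCcNn hits 4/64; gcd=4; 4÷4/64÷4 = 1/16

P(eeCcNn) = 1/16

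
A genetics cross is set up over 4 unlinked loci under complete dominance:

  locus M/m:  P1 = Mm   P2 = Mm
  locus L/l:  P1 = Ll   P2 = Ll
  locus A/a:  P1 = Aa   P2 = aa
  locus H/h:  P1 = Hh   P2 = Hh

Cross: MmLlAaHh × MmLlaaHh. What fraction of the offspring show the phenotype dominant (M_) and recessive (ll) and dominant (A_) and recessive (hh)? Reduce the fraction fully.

P(M_ ll A_ hh) = 3/128

MmLlAaHh gametes: MLAH×1, MLAh×1, MLaH×1, MLah×1, MlAH×1, MlAh×1, MlaH×1, Mlah×1, mLAH×1, mLAh×1, mLaH×1, mLah×1, mlAH×1, mlAh×1, mlaH×1, mlah×1
MmLlaaHh gametes: MLaH×2, MLah×2, MlaH×2, Mlah×2, mLaH×2, mLah×2, mlaH×2, mlah×2
MmLlAaHh×MmLlaaHh grid (16·16=256): MMLLAaHH=2 MMLLAaHh=4 MMLLAahh=2 MMLLaaHH=2 MMLLaaHh=4 MMLLaahh=2 MMLlAaHH=4 MMLlAaHh=8 MMLlAahh=4 MMLlaaHH=4 MMLlaaHh=8 MMLlaahh=4 MMllAaHH=2 MMllAaHh=4 MMllAahh=2 MMllaaHH=2 MMllaaHh=4 MMllaahh=2 MmLLAaHH=4 MmLLAaHh=8 MmLLAahh=4 MmLLaaHH=4 MmLLaaHh=8 MmLLaahh=4 MmLlAaHH=8 MmLlAaHh=16 MmLlAahh=8 MmLlaaHH=8 MmLlaaHh=16 MmLlaahh=8 MmllAaHH=4 MmllAaHh=8 MmllAahh=4 MmllaaHH=4 MmllaaHh=8 Mmllaahh=4 mmLLAaHH=2 mmLLAaHh=4 mmLLAahh=2 mmLLaaHH=2 mmLLaaHh=4 mmLLaahh=2 mmLlAaHH=4 mmLlAaHh=8 mmLlAahh=4 mmLlaaHH=4 mmLlaaHh=8 mmLlaahh=4 mmllAaHH=2 mmllAaHh=4 mmllAahh=2 mmllaaHH=2 mmllaaHh=4 mmllaahh=2
M_ ll A_ hh hits 6/256; gcd=2; 6÷2/256÷2 = 3/128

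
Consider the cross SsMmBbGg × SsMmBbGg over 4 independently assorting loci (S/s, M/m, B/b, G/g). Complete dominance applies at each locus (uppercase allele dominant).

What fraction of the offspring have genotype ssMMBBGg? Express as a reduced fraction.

SsMmBbGg gametes: SMBG×1, SMBg×1, SMbG×1, SMbg×1, SmBG×1, SmBg×1, SmbG×1, Smbg×1, sMBG×1, sMBg×1, sMbG×1, sMbg×1, smBG×1, smBg×1, smbG×1, smbg×1
SsMmBbGg gametes: SMBG×1, SMBg×1, SMbG×1, SMbg×1, SmBG×1, SmBg×1, SmbG×1, Smbg×1, sMBG×1, sMBg×1, sMbG×1, sMbg×1, smBG×1, smBg×1, smbG×1, smbg×1
SsMmBbGg×SsMmBbGg grid (16·16=256): SSMMBBGG=1 SSMMBBGg=2 SSMMBBgg=1 SSMMBbGG=2 SSMMBbGg=4 SSMMBbgg=2 SSMMbbGG=1 SSMMbbGg=2 SSMMbbgg=1 SSMmBBGG=2 SSMmBBGg=4 SSMmBBgg=2 SSMmBbGG=4 SSMmBbGg=8 SSMmBbgg=4 SSMmbbGG=2 SSMmbbGg=4 SSMmbbgg=2 SSmmBBGG=1 SSmmBBGg=2 SSmmBBgg=1 SSmmBbGG=2 SSmmBbGg=4 SSmmBbgg=2 SSmmbbGG=1 SSmmbbGg=2 SSmmbbgg=1 SsMMBBGG=2 SsMMBBGg=4 SsMMBBgg=2 SsMMBbGG=4 SsMMBbGg=8 SsMMBbgg=4 SsMMbbGG=2 SsMMbbGg=4 SsMMbbgg=2 SsMmBBGG=4 SsMmBBGg=8 SsMmBBgg=4 SsMmBbGG=8 SsMmBbGg=16 SsMmBbgg=8 SsMmbbGG=4 SsMmbbGg=8 SsMmbbgg=4 SsmmBBGG=2 SsmmBBGg=4 SsmmBBgg=2 SsmmBbGG=4 SsmmBbGg=8 SsmmBbgg=4 SsmmbbGG=2 SsmmbbGg=4 Ssmmbbgg=2 ssMMBBGG=1 ssMMBBGg=2 ssMMBBgg=1 ssMMBbGG=2 ssMMBbGg=4 ssMMBbgg=2 ssMMbbGG=1 ssMMbbGg=2 ssMMbbgg=1 ssMmBBGG=2 ssMmBBGg=4 ssMmBBgg=2 ssMmBbGG=4 ssMmBbGg=8 ssMmBbgg=4 ssMmbbGG=2 ssMmbbGg=4 ssMmbbgg=2 ssmmBBGG=1 ssmmBBGg=2 ssmmBBgg=1 ssmmBbGG=2 ssmmBbGg=4 ssmmBbgg=2 ssmmbbGG=1 ssmmbbGg=2 ssmmbbgg=1
ssMMBBGg hits 2/256; gcd=2; 2÷2/256÷2 = 1/128

P(ssMMBBGg) = 1/128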